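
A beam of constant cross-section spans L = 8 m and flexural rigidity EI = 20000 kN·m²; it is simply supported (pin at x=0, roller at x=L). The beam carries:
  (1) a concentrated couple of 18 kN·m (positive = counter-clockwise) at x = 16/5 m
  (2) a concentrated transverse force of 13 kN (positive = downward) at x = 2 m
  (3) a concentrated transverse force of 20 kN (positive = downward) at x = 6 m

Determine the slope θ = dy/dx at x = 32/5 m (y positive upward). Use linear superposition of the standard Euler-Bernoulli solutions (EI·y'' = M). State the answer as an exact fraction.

θ(32/5) = 3477/1000000 rad

Load 1 — applied couple M₀=18 kN·m at a=16/5 m (b=L-a=24/5):
  θ_1 = (M₀x²/(2L)-M₀(x-a)+C₁)/EI  [x>a] with C₁=M₀(3b²-L²)/(6L)=48/25 = (18·(32/5)²/(2·8)-18·((32/5)-(16/5))+(48/25))/20000 = -3/6250 rad
Load 2 — point force P=13 kN at a=2 m (b=L-a=6):
  θ_2 = -Pa(2L²-6Lx+3x²+a²)/(6LEI)  [x>a] = -13·2·(2·8²-6·8·(32/5)+3·(32/5)²+2²)/(6·8·20000) = 1417/1000000 rad
Load 3 — point force P=20 kN at a=6 m (b=L-a=2):
  θ_3 = -Pa(2L²-6Lx+3x²+a²)/(6LEI)  [x>a] = -20·6·(2·8²-6·8·(32/5)+3·(32/5)²+6²)/(6·8·20000) = 127/50000 rad
Superposition: θ = Σ θ_i = 3477/1000000 rad ≈ 0.003477 rad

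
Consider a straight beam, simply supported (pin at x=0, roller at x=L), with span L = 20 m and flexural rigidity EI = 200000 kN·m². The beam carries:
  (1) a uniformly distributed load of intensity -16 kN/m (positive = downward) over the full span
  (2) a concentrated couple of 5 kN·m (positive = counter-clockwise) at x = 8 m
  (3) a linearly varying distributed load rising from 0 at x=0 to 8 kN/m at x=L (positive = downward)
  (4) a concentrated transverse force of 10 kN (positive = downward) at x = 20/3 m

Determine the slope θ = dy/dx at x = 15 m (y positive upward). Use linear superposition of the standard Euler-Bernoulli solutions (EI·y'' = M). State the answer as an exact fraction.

Load 1 — uniform load w=-16 kN/m over full span:
  θ_1 = -w(L³-6Lx²+4x³)/(24EI) = -(-16)·(20³-6·20·15²+4·15³)/(24·200000) = -11/600 rad
Load 2 — applied couple M₀=5 kN·m at a=8 m (b=L-a=12):
  θ_2 = (M₀x²/(2L)-M₀(x-a)+C₁)/EI  [x>a] with C₁=M₀(3b²-L²)/(6L)=4/3 = (5·15²/(2·20)-5·(15-8)+(4/3))/200000 = -133/4800000 rad
Load 3 — triangular load w₀=8 kN/m (0→w₀ over full span):
  θ_3 = -w₀(7L⁴-30L²x²+15x⁴)/(360LEI) = -8·(7·20⁴-30·20²·15²+15·15⁴)/(360·20·200000) = 1313/288000 rad
Load 4 — point force P=10 kN at a=20/3 m (b=L-a=40/3):
  θ_4 = -Pa(2L²-6Lx+3x²+a²)/(6LEI)  [x>a] = -10·(20/3)·(2·20²-6·20·15+3·15²+(20/3)²)/(6·20·200000) = 101/129600 rad
Superposition: θ = Σ θ_i = -1687741/129600000 rad ≈ -0.013023 rad

θ(15) = -1687741/129600000 rad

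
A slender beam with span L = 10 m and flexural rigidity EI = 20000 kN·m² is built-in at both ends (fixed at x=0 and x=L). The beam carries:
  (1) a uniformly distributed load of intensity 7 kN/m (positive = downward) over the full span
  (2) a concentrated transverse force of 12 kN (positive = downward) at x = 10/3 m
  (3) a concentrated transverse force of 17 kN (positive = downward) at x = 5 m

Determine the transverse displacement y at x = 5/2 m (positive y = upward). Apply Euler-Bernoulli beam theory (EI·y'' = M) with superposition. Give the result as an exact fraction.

Load 1 — uniform load w=7 kN/m over full span:
  y_1 = -wx²(L-x)²/(24EI) = -7·(5/2)²·(10-(5/2))²/(24·20000) = -21/4096 m
Load 2 — point force P=12 kN at a=10/3 m (b=L-a=20/3):
  y_2 = -Pb²x²(3aL-(3a+b)x)/(6L³EI)  [x≤a] = -12·(20/3)²·(5/2)²·(3·(10/3)·10-(3·(10/3)+(20/3))·(5/2))/(6·10³·20000) = -7/4320 m
Load 3 — point force P=17 kN at a=5 m (b=L-a=5):
  y_3 = -Pb²x²(3aL-(3a+b)x)/(6L³EI)  [x≤a] = -17·5²·(5/2)²·(3·5·10-(3·5+5)·(5/2))/(6·10³·20000) = -17/7680 m
Superposition: y = Σ y_i = -991/110592 m ≈ -0.008961 m

y(5/2) = -991/110592 m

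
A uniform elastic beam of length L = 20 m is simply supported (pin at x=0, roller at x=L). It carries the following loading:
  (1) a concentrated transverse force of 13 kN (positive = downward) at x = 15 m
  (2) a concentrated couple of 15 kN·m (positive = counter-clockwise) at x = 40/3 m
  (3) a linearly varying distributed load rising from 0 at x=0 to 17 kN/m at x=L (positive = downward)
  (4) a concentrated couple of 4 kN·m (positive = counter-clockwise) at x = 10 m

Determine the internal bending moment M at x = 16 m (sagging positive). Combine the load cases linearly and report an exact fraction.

M(16) = 1808/5 kN·m

Load 1 — point force P=13 kN at a=15 m (b=L-a=5):
  M_1 = Pa(L-x)/L  [x>a] = 13·15·(20-16)/20 = 39 kN·m
Load 2 — applied couple M₀=15 kN·m at a=40/3 m (b=L-a=20/3):
  M_2 = M₀x/L - M₀  [x>a] = 15·16/20 - 15 = -3 kN·m
Load 3 — triangular load w₀=17 kN/m (0→w₀ over full span):
  M_3 = w₀Lx/6 - w₀x³/(6L) = 17·20·16/6 - 17·16³/(6·20) = 1632/5 kN·m
Load 4 — applied couple M₀=4 kN·m at a=10 m (b=L-a=10):
  M_4 = M₀x/L - M₀  [x>a] = 4·16/20 - 4 = -4/5 kN·m
Superposition: M = Σ M_i = 1808/5 kN·m ≈ 361.600000 kN·m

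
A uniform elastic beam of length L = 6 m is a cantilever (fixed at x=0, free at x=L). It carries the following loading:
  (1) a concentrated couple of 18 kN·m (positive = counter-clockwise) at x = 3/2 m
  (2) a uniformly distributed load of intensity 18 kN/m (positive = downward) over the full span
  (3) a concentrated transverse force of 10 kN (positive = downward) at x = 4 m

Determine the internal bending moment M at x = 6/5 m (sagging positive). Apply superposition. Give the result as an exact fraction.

M(6/5) = -5434/25 kN·m

Load 1 — applied couple M₀=18 kN·m at a=3/2 m (b=L-a=9/2):
  M_1 = M₀  [x≤a] = 18 = 18 kN·m
Load 2 — uniform load w=18 kN/m over full span:
  M_2 = -w(L-x)²/2 = -18·(6-(6/5))²/2 = -5184/25 kN·m
Load 3 — point force P=10 kN at a=4 m (b=L-a=2):
  M_3 = -P(a-x)  [x≤a] = -10·(4-(6/5)) = -28 kN·m
Superposition: M = Σ M_i = -5434/25 kN·m ≈ -217.360000 kN·m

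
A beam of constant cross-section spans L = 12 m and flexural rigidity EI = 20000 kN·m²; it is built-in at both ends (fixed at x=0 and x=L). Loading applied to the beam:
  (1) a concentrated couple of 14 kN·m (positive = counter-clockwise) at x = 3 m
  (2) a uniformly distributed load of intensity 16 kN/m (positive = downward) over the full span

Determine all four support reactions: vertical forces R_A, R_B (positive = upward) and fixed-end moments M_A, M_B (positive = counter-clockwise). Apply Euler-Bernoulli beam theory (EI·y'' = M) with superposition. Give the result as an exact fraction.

Load 1 — applied couple M₀=14 kN·m at a=3 m (b=L-a=9):
  R_A = 6M₀ab/L³ = 6·14·3·9/12³ = 21/16 kN
  M_A = M₀b(2a-b)/L² = 14·9·(2·3-9)/12² = -21/8 kN·m
  R_B = -6M₀ab/L³ = -6·14·3·9/12³ = -21/16 kN
  M_B = M₀a(2b-a)/L² = 14·3·(2·9-3)/12² = 35/8 kN·m
Load 2 — uniform load w=16 kN/m over full span:
  R_A = wL/2 = 16·12/2 = 96 kN
  M_A = wL²/12 = 16·12²/12 = 192 kN·m
  R_B = wL/2 = 16·12/2 = 96 kN
  M_B = -wL²/12 = -16·12²/12 = -192 kN·m
Superposition: R_A = 1557/16 kN, M_A = 1515/8 kN·m, R_B = 1515/16 kN, M_B = -1501/8 kN·m

R_A = 1557/16 kN, M_A = 1515/8 kN·m, R_B = 1515/16 kN, M_B = -1501/8 kN·m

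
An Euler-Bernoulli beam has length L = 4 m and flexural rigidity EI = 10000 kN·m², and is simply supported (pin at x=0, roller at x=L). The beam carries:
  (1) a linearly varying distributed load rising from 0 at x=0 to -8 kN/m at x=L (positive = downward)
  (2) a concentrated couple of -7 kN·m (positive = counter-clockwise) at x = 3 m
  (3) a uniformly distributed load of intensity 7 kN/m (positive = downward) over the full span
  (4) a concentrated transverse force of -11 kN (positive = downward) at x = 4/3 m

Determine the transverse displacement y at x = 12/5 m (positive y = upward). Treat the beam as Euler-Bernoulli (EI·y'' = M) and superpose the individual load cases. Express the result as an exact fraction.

Load 1 — triangular load w₀=-8 kN/m (0→w₀ over full span):
  y_1 = -w₀x(7L⁴-10L²x²+3x⁴)/(360LEI) = -(-8)·(12/5)·(7·4⁴-10·4²·(12/5)²+3·(12/5)⁴)/(360·4·10000) = 37888/29296875 m
Load 2 — applied couple M₀=-7 kN·m at a=3 m (b=L-a=1):
  y_2 = (M₀x³/(6L)+C₁x)/EI  [x≤a] with C₁=M₀(3b²-L²)/(6L)=91/24 = ((-7)·(12/5)³/(6·4)+(91/24)·(12/5))/10000 = 1267/2500000 m
Load 3 — uniform load w=7 kN/m over full span:
  y_3 = -wx(L³-2Lx²+x³)/(24EI) = -7·(12/5)·(4³-2·4·(12/5)²+(12/5)³)/(24·10000) = -868/390625 m
Load 4 — point force P=-11 kN at a=4/3 m (b=L-a=8/3):
  y_4 = -Pa(L-x)(2Lx-a²-x²)/(6LEI)  [x>a] = -(-11)·(4/3)·(4-(12/5))·(2·4·(12/5)-(4/3)²-(12/5)²)/(6·4·10000) = 7216/6328125 m
Superposition: y = Σ y_i = 18181207/25312500000 m ≈ 0.000718 m

y(12/5) = 18181207/25312500000 m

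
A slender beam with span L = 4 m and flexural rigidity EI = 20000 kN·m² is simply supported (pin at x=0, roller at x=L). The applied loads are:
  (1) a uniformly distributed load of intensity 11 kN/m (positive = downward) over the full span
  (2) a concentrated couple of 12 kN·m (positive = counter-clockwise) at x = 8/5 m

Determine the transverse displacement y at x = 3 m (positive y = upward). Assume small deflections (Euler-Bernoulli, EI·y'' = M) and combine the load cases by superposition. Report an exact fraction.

Load 1 — uniform load w=11 kN/m over full span:
  y_1 = -wx(L³-2Lx²+x³)/(24EI) = -11·3·(4³-2·4·3²+3³)/(24·20000) = -209/160000 m
Load 2 — applied couple M₀=12 kN·m at a=8/5 m (b=L-a=12/5):
  y_2 = (M₀x³/(6L)-M₀(x-a)²/2+C₁x)/EI  [x>a] with C₁=M₀(3b²-L²)/(6L)=16/25 = (12·3³/(6·4)-12·(3-(8/5))²/2+(16/25)·3)/20000 = 183/1000000 m
Superposition: y = Σ y_i = -4493/4000000 m ≈ -0.001123 m

y(3) = -4493/4000000 m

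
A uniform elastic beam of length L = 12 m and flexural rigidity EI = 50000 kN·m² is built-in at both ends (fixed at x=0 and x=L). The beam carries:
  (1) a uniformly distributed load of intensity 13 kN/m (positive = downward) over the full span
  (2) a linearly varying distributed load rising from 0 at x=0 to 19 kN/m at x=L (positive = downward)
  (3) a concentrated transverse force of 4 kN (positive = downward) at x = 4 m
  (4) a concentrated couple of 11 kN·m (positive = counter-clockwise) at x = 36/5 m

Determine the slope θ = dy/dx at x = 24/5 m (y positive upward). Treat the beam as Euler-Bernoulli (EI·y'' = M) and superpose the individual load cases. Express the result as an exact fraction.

θ(24/5) = -6704/1953125 rad

Load 1 — uniform load w=13 kN/m over full span:
  θ_1 = -wx(L-x)(L-2x)/(12EI) = -13·(24/5)·(12-(24/5))·(12-2·(24/5))/(12·50000) = -702/390625 rad
Load 2 — triangular load w₀=19 kN/m (0→w₀ over full span):
  θ_2 = -w₀(2x(L-x)(L-2x)(x+2L)+x²(L-x)²)/(120LEI) = -19·(2·(24/5)·(12-(24/5))·(12-2·(24/5))·((24/5)+2·12)+(24/5)²·(12-(24/5))²)/(120·12·50000) = -3078/1953125 rad
Load 3 — point force P=4 kN at a=4 m (b=L-a=8):
  θ_3 = Pa²(L-x)(2bL-(3b+a)(L-x))/(2L³EI)  [x>a] = 4·4²·(12-(24/5))·(2·8·12-(3·8+4)·(12-(24/5)))/(2·12³·50000) = -2/78125 rad
Load 4 — applied couple M₀=11 kN·m at a=36/5 m (b=L-a=24/5):
  θ_4 = (R_Ax²/2 - M_Ax)/EI  [x≤a] with R_A=33/25, M_A=88/25 = ((33/25)·(24/5)²/2 - (88/25)·(24/5))/50000 = -66/1953125 rad
Superposition: θ = Σ θ_i = -6704/1953125 rad ≈ -0.003432 rad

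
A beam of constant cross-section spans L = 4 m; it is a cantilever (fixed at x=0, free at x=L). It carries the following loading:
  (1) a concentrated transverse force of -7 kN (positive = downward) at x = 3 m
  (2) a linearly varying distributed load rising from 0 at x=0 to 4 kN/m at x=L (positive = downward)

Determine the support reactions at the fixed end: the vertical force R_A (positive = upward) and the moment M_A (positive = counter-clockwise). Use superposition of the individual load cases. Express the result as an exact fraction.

R_A = 1 kN, M_A = 1/3 kN·m

Load 1 — point force P=-7 kN at a=3 m (b=L-a=1):
  R_A = P = (-7) = -7 kN
  M_A = Pa = (-7)·3 = -21 kN·m
Load 2 — triangular load w₀=4 kN/m (0→w₀ over full span):
  R_A = w₀L/2 = 4·4/2 = 8 kN
  M_A = w₀L²/3 = 4·4²/3 = 64/3 kN·m
Superposition: R_A = 1 kN, M_A = 1/3 kN·m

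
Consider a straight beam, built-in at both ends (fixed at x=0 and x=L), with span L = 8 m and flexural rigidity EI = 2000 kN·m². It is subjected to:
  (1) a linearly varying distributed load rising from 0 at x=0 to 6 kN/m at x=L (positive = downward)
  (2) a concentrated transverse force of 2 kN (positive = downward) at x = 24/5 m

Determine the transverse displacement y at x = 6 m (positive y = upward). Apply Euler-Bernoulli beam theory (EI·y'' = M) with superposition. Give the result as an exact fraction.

Load 1 — triangular load w₀=6 kN/m (0→w₀ over full span):
  y_1 = -w₀x²(L-x)²(x+2L)/(120LEI) = -6·6²·(8-6)²·(6+2·8)/(120·8·2000) = -99/10000 m
Load 2 — point force P=2 kN at a=24/5 m (b=L-a=16/5):
  y_2 = -Pa²(L-x)²(3bL-(3b+a)(L-x))/(6L³EI)  [x>a] = -2·(24/5)²·(8-6)²·(3·(16/5)·8-(3·(16/5)+(24/5))·(8-6))/(6·8³·2000) = -9/6250 m
Superposition: y = Σ y_i = -567/50000 m ≈ -0.011340 m

y(6) = -567/50000 m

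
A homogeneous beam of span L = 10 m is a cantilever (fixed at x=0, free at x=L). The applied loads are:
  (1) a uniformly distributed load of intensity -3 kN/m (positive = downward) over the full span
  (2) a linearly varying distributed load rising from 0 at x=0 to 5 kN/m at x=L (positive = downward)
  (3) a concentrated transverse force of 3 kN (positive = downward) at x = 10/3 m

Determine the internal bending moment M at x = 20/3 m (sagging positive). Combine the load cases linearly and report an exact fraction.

M(20/3) = -650/81 kN·m

Load 1 — uniform load w=-3 kN/m over full span:
  M_1 = -w(L-x)²/2 = -(-3)·(10-(20/3))²/2 = 50/3 kN·m
Load 2 — triangular load w₀=5 kN/m (0→w₀ over full span):
  M_2 = w₀Lx/2 - w₀L²/3 - w₀x³/(6L) = 5·10·(20/3)/2 - 5·10²/3 - 5·(20/3)³/(6·10) = -2000/81 kN·m
Load 3 — point force P=3 kN at a=10/3 m (b=L-a=20/3):
  M_3 = 0  [x>a] = 0 kN·m
Superposition: M = Σ M_i = -650/81 kN·m ≈ -8.024691 kN·m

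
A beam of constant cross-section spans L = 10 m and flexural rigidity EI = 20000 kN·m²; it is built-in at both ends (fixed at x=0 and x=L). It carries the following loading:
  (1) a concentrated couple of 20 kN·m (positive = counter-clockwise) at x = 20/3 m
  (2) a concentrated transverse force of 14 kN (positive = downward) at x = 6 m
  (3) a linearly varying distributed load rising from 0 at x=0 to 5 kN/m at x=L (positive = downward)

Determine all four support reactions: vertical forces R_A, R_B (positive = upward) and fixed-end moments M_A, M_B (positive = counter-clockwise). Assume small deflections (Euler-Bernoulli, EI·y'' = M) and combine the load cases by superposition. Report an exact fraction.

Load 1 — applied couple M₀=20 kN·m at a=20/3 m (b=L-a=10/3):
  R_A = 6M₀ab/L³ = 6·20·(20/3)·(10/3)/10³ = 8/3 kN
  M_A = M₀b(2a-b)/L² = 20·(10/3)·(2·(20/3)-(10/3))/10² = 20/3 kN·m
  R_B = -6M₀ab/L³ = -6·20·(20/3)·(10/3)/10³ = -8/3 kN
  M_B = M₀a(2b-a)/L² = 20·(20/3)·(2·(10/3)-(20/3))/10² = 0 kN·m
Load 2 — point force P=14 kN at a=6 m (b=L-a=4):
  R_A = Pb²(3a+b)/L³ = 14·4²·(3·6+4)/10³ = 616/125 kN
  M_A = Pab²/L² = 14·6·4²/10² = 336/25 kN·m
  R_B = Pa²(a+3b)/L³ = 14·6²·(6+3·4)/10³ = 1134/125 kN
  M_B = -Pa²b/L² = -14·6²·4/10² = -504/25 kN·m
Load 3 — triangular load w₀=5 kN/m (0→w₀ over full span):
  R_A = 3w₀L/20 = 3·5·10/20 = 15/2 kN
  M_A = w₀L²/30 = 5·10²/30 = 50/3 kN·m
  R_B = 7w₀L/20 = 7·5·10/20 = 35/2 kN
  M_B = -w₀L²/20 = -5·10²/20 = -25 kN·m
Superposition: R_A = 11321/750 kN, M_A = 2758/75 kN·m, R_B = 17929/750 kN, M_B = -1129/25 kN·m

R_A = 11321/750 kN, M_A = 2758/75 kN·m, R_B = 17929/750 kN, M_B = -1129/25 kN·m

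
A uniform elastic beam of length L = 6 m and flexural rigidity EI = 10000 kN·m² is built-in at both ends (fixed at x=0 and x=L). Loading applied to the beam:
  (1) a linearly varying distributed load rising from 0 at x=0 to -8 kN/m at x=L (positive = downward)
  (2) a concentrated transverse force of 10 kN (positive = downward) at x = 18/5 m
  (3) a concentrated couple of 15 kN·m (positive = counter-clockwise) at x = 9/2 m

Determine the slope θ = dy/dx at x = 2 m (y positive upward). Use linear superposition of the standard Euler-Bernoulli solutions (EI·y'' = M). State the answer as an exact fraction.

Load 1 — triangular load w₀=-8 kN/m (0→w₀ over full span):
  θ_1 = -w₀(2x(L-x)(L-2x)(x+2L)+x²(L-x)²)/(120LEI) = -(-8)·(2·2·(6-2)·(6-2·2)·(2+2·6)+2²·(6-2)²)/(120·6·10000) = 16/28125 rad
Load 2 — point force P=10 kN at a=18/5 m (b=L-a=12/5):
  θ_2 = -Pb²x(2aL-(3a+b)x)/(2L³EI)  [x≤a] = -10·(12/5)²·2·(2·(18/5)·6-(3·(18/5)+(12/5))·2)/(2·6³·10000) = -7/15625 rad
Load 3 — applied couple M₀=15 kN·m at a=9/2 m (b=L-a=3/2):
  θ_3 = (R_Ax²/2 - M_Ax)/EI  [x≤a] with R_A=45/16, M_A=75/16 = ((45/16)·2²/2 - (75/16)·2)/10000 = -3/8000 rad
Superposition: θ = Σ θ_i = -2287/9000000 rad ≈ -0.000254 rad

θ(2) = -2287/9000000 rad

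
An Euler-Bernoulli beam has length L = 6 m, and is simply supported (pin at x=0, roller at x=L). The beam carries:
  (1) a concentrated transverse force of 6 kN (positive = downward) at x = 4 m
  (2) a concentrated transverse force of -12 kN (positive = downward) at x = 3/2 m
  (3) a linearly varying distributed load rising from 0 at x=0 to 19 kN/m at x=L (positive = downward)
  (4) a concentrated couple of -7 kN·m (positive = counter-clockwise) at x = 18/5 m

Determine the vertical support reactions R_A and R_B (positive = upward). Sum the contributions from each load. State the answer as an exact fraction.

Load 1 — point force P=6 kN at a=4 m (b=L-a=2):
  R_A = Pb/L = 6·2/6 = 2 kN
  R_B = Pa/L = 6·4/6 = 4 kN
Load 2 — point force P=-12 kN at a=3/2 m (b=L-a=9/2):
  R_A = Pb/L = (-12)·(9/2)/6 = -9 kN
  R_B = Pa/L = (-12)·(3/2)/6 = -3 kN
Load 3 — triangular load w₀=19 kN/m (0→w₀ over full span):
  R_A = w₀L/6 = 19·6/6 = 19 kN
  R_B = w₀L/3 = 19·6/3 = 38 kN
Load 4 — applied couple M₀=-7 kN·m at a=18/5 m (b=L-a=12/5):
  R_A = M₀/L = (-7)/6 = -7/6 kN
  R_B = -M₀/L = -(-7)/6 = 7/6 kN
Superposition: R_A = 65/6 kN, R_B = 241/6 kN

R_A = 65/6 kN, R_B = 241/6 kN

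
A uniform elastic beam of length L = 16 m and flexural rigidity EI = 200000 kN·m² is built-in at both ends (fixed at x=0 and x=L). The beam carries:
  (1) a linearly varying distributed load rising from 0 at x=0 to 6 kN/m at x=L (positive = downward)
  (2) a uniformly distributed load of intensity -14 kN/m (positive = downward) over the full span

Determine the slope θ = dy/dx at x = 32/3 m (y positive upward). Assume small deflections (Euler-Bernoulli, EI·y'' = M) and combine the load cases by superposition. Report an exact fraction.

Load 1 — triangular load w₀=6 kN/m (0→w₀ over full span):
  θ_1 = -w₀(2x(L-x)(L-2x)(x+2L)+x²(L-x)²)/(120LEI) = -6·(2·(32/3)·(16-(32/3))·(16-2·(32/3))·((32/3)+2·16)+(32/3)²·(16-(32/3))²)/(120·16·200000) = 448/1265625 rad
Load 2 — uniform load w=-14 kN/m over full span:
  θ_2 = -wx(L-x)(L-2x)/(12EI) = -(-14)·(32/3)·(16-(32/3))·(16-2·(32/3))/(12·200000) = -448/253125 rad
Superposition: θ = Σ θ_i = -1792/1265625 rad ≈ -0.001416 rad

θ(32/3) = -1792/1265625 rad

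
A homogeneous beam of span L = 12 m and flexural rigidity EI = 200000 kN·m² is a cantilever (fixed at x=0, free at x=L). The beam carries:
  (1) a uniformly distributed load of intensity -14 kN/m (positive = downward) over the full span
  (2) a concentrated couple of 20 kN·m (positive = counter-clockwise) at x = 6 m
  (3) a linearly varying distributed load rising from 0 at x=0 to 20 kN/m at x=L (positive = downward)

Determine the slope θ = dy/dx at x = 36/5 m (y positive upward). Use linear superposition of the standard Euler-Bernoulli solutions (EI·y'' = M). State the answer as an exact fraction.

Load 1 — uniform load w=-14 kN/m over full span:
  θ_1 = -wx(x²-3Lx+3L²)/(6EI) = -(-14)·(36/5)·((36/5)²-3·12·(36/5)+3·12²)/(6·200000) = 7371/390625 rad
Load 2 — applied couple M₀=20 kN·m at a=6 m (b=L-a=6):
  θ_2 = M₀a/EI  [x>a] = 20·6/200000 = 3/5000 rad
Load 3 — triangular load w₀=20 kN/m (0→w₀ over full span):
  θ_3 = (w₀Lx²/4-w₀L²x/3-w₀x⁴/(24L))/EI = (20·12·(36/5)²/4-20·12²·(36/5)/3-20·(36/5)⁴/(24·12))/200000 = -15579/781250 rad
Superposition: θ = Σ θ_i = -1473/3125000 rad ≈ -0.000471 rad

θ(36/5) = -1473/3125000 rad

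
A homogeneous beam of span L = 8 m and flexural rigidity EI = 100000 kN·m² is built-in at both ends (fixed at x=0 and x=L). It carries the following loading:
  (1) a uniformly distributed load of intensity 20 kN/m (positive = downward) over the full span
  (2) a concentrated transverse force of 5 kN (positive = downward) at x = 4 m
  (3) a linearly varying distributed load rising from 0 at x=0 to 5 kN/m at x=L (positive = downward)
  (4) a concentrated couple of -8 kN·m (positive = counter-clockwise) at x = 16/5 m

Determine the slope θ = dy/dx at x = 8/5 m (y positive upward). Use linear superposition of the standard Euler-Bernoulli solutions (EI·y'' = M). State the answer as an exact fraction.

Load 1 — uniform load w=20 kN/m over full span:
  θ_1 = -wx(L-x)(L-2x)/(12EI) = -20·(8/5)·(8-(8/5))·(8-2·(8/5))/(12·100000) = -64/78125 rad
Load 2 — point force P=5 kN at a=4 m (b=L-a=4):
  θ_2 = -Pb²x(2aL-(3a+b)x)/(2L³EI)  [x≤a] = -5·4²·(8/5)·(2·4·8-(3·4+4)·(8/5))/(2·8³·100000) = -3/62500 rad
Load 3 — triangular load w₀=5 kN/m (0→w₀ over full span):
  θ_3 = -w₀(2x(L-x)(L-2x)(x+2L)+x²(L-x)²)/(120LEI) = -5·(2·(8/5)·(8-(8/5))·(8-2·(8/5))·((8/5)+2·8)+(8/5)²·(8-(8/5))²)/(120·8·100000) = -112/1171875 rad
Load 4 — applied couple M₀=-8 kN·m at a=16/5 m (b=L-a=24/5):
  θ_4 = (R_Ax²/2 - M_Ax)/EI  [x≤a] with R_A=-36/25, M_A=-24/25 = ((-36/25)·(8/5)²/2 - (-24/25)·(8/5))/100000 = -6/1953125 rad
Superposition: θ = Σ θ_i = -22637/23437500 rad ≈ -0.000966 rad

θ(8/5) = -22637/23437500 rad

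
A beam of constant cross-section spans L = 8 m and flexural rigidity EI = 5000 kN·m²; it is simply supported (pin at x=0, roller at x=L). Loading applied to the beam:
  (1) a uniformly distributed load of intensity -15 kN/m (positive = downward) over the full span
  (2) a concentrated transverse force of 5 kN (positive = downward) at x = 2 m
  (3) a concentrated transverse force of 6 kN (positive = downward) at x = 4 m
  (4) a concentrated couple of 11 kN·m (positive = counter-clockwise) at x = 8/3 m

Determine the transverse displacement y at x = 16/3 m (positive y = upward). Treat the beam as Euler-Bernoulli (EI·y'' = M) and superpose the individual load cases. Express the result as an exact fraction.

y(16/3) = 12821/101250 m

Load 1 — uniform load w=-15 kN/m over full span:
  y_1 = -wx(L³-2Lx²+x³)/(24EI) = -(-15)·(16/3)·(8³-2·8·(16/3)²+(16/3)³)/(24·5000) = 1408/10125 m
Load 2 — point force P=5 kN at a=2 m (b=L-a=6):
  y_2 = -Pa(L-x)(2Lx-a²-x²)/(6LEI)  [x>a] = -5·2·(8-(16/3))·(2·8·(16/3)-2²-(16/3)²)/(6·8·5000) = -119/20250 m
Load 3 — point force P=6 kN at a=4 m (b=L-a=4):
  y_3 = -Pa(L-x)(2Lx-a²-x²)/(6LEI)  [x>a] = -6·4·(8-(16/3))·(2·8·(16/3)-4²-(16/3)²)/(6·8·5000) = -184/16875 m
Load 4 — applied couple M₀=11 kN·m at a=8/3 m (b=L-a=16/3):
  y_4 = (M₀x³/(6L)-M₀(x-a)²/2+C₁x)/EI  [x>a] with C₁=M₀(3b²-L²)/(6L)=44/9 = (11·(16/3)³/(6·8)-11·((16/3)-(8/3))²/2+(44/9)·(16/3))/5000 = 44/10125 m
Superposition: y = Σ y_i = 12821/101250 m ≈ 0.126627 m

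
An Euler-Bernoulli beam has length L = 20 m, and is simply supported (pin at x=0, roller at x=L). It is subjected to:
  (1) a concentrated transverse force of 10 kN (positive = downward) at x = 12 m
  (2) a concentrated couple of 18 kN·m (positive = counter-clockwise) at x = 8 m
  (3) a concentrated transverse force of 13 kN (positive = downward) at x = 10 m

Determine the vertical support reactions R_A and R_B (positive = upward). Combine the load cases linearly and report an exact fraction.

R_A = 57/5 kN, R_B = 58/5 kN

Load 1 — point force P=10 kN at a=12 m (b=L-a=8):
  R_A = Pb/L = 10·8/20 = 4 kN
  R_B = Pa/L = 10·12/20 = 6 kN
Load 2 — applied couple M₀=18 kN·m at a=8 m (b=L-a=12):
  R_A = M₀/L = 18/20 = 9/10 kN
  R_B = -M₀/L = -18/20 = -9/10 kN
Load 3 — point force P=13 kN at a=10 m (b=L-a=10):
  R_A = Pb/L = 13·10/20 = 13/2 kN
  R_B = Pa/L = 13·10/20 = 13/2 kN
Superposition: R_A = 57/5 kN, R_B = 58/5 kN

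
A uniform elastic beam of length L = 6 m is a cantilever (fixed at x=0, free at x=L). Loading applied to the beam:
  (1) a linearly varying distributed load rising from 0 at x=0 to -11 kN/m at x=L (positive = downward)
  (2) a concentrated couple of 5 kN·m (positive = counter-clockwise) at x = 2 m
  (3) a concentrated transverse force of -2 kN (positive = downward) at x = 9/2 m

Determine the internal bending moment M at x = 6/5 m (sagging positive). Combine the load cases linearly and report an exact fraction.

Load 1 — triangular load w₀=-11 kN/m (0→w₀ over full span):
  M_1 = w₀Lx/2 - w₀L²/3 - w₀x³/(6L) = (-11)·6·(6/5)/2 - (-11)·6²/3 - (-11)·(6/5)³/(6·6) = 11616/125 kN·m
Load 2 — applied couple M₀=5 kN·m at a=2 m (b=L-a=4):
  M_2 = M₀  [x≤a] = 5 = 5 kN·m
Load 3 — point force P=-2 kN at a=9/2 m (b=L-a=3/2):
  M_3 = -P(a-x)  [x≤a] = -(-2)·((9/2)-(6/5)) = 33/5 kN·m
Superposition: M = Σ M_i = 13066/125 kN·m ≈ 104.528000 kN·m

M(6/5) = 13066/125 kN·m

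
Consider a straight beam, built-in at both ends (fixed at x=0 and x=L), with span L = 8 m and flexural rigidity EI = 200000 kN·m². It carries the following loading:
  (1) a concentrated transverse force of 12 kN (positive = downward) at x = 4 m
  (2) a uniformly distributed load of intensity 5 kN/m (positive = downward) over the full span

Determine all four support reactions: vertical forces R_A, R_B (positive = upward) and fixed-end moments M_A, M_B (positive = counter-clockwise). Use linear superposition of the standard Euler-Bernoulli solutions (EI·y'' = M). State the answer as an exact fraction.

R_A = 26 kN, M_A = 116/3 kN·m, R_B = 26 kN, M_B = -116/3 kN·m

Load 1 — point force P=12 kN at a=4 m (b=L-a=4):
  R_A = Pb²(3a+b)/L³ = 12·4²·(3·4+4)/8³ = 6 kN
  M_A = Pab²/L² = 12·4·4²/8² = 12 kN·m
  R_B = Pa²(a+3b)/L³ = 12·4²·(4+3·4)/8³ = 6 kN
  M_B = -Pa²b/L² = -12·4²·4/8² = -12 kN·m
Load 2 — uniform load w=5 kN/m over full span:
  R_A = wL/2 = 5·8/2 = 20 kN
  M_A = wL²/12 = 5·8²/12 = 80/3 kN·m
  R_B = wL/2 = 5·8/2 = 20 kN
  M_B = -wL²/12 = -5·8²/12 = -80/3 kN·m
Superposition: R_A = 26 kN, M_A = 116/3 kN·m, R_B = 26 kN, M_B = -116/3 kN·m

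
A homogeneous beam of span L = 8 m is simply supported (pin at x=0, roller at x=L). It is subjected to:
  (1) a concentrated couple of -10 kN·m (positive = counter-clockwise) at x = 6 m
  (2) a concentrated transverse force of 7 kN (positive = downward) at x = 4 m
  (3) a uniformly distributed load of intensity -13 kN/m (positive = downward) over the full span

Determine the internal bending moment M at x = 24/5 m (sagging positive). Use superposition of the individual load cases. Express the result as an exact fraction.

M(24/5) = -2366/25 kN·m

Load 1 — applied couple M₀=-10 kN·m at a=6 m (b=L-a=2):
  M_1 = M₀x/L  [x≤a] = (-10)·(24/5)/8 = -6 kN·m
Load 2 — point force P=7 kN at a=4 m (b=L-a=4):
  M_2 = Pa(L-x)/L  [x>a] = 7·4·(8-(24/5))/8 = 56/5 kN·m
Load 3 — uniform load w=-13 kN/m over full span:
  M_3 = wx(L-x)/2 = (-13)·(24/5)·(8-(24/5))/2 = -2496/25 kN·m
Superposition: M = Σ M_i = -2366/25 kN·m ≈ -94.640000 kN·m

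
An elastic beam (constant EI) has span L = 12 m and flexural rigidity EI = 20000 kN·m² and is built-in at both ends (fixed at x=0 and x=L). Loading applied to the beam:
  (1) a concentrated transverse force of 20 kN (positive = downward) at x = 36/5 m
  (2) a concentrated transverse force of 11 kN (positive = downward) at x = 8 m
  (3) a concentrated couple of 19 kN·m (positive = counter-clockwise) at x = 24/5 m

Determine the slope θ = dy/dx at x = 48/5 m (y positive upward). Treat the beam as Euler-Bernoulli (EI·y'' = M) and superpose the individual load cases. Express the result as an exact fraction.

Load 1 — point force P=20 kN at a=36/5 m (b=L-a=24/5):
  θ_1 = Pa²(L-x)(2bL-(3b+a)(L-x))/(2L³EI)  [x>a] = 20·(36/5)²·(12-(48/5))·(2·(24/5)·12-(3·(24/5)+(36/5))·(12-(48/5)))/(2·12³·20000) = 891/390625 rad
Load 2 — point force P=11 kN at a=8 m (b=L-a=4):
  θ_2 = Pa²(L-x)(2bL-(3b+a)(L-x))/(2L³EI)  [x>a] = 11·8²·(12-(48/5))·(2·4·12-(3·4+8)·(12-(48/5)))/(2·12³·20000) = 11/9375 rad
Load 3 — applied couple M₀=19 kN·m at a=24/5 m (b=L-a=36/5):
  θ_3 = (R_Ax²/2 - M_Ax - M₀(x-a))/EI  [x>a] with R_A=57/25, M_A=57/25 = ((57/25)·(48/5)²/2 - (57/25)·(48/5) - 19·((48/5)-(24/5)))/20000 = -627/1562500 rad
Superposition: θ = Σ θ_i = 14311/4687500 rad ≈ 0.003053 rad

θ(48/5) = 14311/4687500 rad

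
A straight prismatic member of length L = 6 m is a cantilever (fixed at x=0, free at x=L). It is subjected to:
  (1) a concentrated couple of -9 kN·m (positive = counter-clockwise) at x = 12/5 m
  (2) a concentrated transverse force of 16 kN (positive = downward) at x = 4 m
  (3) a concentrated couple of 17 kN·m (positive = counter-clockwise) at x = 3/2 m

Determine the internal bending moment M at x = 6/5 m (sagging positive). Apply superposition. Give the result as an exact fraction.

Load 1 — applied couple M₀=-9 kN·m at a=12/5 m (b=L-a=18/5):
  M_1 = M₀  [x≤a] = (-9) = -9 kN·m
Load 2 — point force P=16 kN at a=4 m (b=L-a=2):
  M_2 = -P(a-x)  [x≤a] = -16·(4-(6/5)) = -224/5 kN·m
Load 3 — applied couple M₀=17 kN·m at a=3/2 m (b=L-a=9/2):
  M_3 = M₀  [x≤a] = 17 = 17 kN·m
Superposition: M = Σ M_i = -184/5 kN·m ≈ -36.800000 kN·m

M(6/5) = -184/5 kN·m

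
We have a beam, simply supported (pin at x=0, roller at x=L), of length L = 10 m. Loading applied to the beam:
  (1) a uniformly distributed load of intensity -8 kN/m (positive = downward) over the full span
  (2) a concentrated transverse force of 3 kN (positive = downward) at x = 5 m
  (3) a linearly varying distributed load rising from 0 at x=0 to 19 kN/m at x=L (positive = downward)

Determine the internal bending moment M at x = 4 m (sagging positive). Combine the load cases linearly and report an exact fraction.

M(4) = 82/5 kN·m

Load 1 — uniform load w=-8 kN/m over full span:
  M_1 = wx(L-x)/2 = (-8)·4·(10-4)/2 = -96 kN·m
Load 2 — point force P=3 kN at a=5 m (b=L-a=5):
  M_2 = Pbx/L  [x≤a] = 3·5·4/10 = 6 kN·m
Load 3 — triangular load w₀=19 kN/m (0→w₀ over full span):
  M_3 = w₀Lx/6 - w₀x³/(6L) = 19·10·4/6 - 19·4³/(6·10) = 532/5 kN·m
Superposition: M = Σ M_i = 82/5 kN·m ≈ 16.400000 kN·m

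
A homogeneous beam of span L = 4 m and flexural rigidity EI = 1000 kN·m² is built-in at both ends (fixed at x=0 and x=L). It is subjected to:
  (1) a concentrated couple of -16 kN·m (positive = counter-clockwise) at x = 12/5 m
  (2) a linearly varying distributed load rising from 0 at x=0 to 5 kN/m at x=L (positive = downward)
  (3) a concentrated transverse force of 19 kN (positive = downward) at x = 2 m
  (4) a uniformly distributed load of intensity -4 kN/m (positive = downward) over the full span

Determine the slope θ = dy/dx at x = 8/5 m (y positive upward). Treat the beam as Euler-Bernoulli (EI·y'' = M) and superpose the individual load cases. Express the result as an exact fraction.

θ(8/5) = -307/156250 rad

Load 1 — applied couple M₀=-16 kN·m at a=12/5 m (b=L-a=8/5):
  θ_1 = (R_Ax²/2 - M_Ax)/EI  [x≤a] with R_A=-144/25, M_A=-128/25 = ((-144/25)·(8/5)²/2 - (-128/25)·(8/5))/1000 = 64/78125 rad
Load 2 — triangular load w₀=5 kN/m (0→w₀ over full span):
  θ_2 = -w₀(2x(L-x)(L-2x)(x+2L)+x²(L-x)²)/(120LEI) = -5·(2·(8/5)·(4-(8/5))·(4-2·(8/5))·((8/5)+2·4)+(8/5)²·(4-(8/5))²)/(120·4·1000) = -12/15625 rad
Load 3 — point force P=19 kN at a=2 m (b=L-a=2):
  θ_3 = -Pb²x(2aL-(3a+b)x)/(2L³EI)  [x≤a] = -19·2²·(8/5)·(2·2·4-(3·2+2)·(8/5))/(2·4³·1000) = -19/6250 rad
Load 4 — uniform load w=-4 kN/m over full span:
  θ_4 = -wx(L-x)(L-2x)/(12EI) = -(-4)·(8/5)·(4-(8/5))·(4-2·(8/5))/(12·1000) = 16/15625 rad
Superposition: θ = Σ θ_i = -307/156250 rad ≈ -0.001965 rad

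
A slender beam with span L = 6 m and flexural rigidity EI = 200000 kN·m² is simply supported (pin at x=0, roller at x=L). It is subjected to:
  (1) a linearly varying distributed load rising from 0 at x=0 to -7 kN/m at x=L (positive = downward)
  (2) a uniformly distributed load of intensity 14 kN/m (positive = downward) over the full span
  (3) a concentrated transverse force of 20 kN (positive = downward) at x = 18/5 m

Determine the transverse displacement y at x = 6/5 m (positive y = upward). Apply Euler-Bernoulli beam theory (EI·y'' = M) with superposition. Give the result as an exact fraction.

y(6/5) = -149517/195312500 m

Load 1 — triangular load w₀=-7 kN/m (0→w₀ over full span):
  y_1 = -w₀x(7L⁴-10L²x²+3x⁴)/(360LEI) = -(-7)·(6/5)·(7·6⁴-10·6²·(6/5)²+3·(6/5)⁴)/(360·6·200000) = 8127/48828125 m
Load 2 — uniform load w=14 kN/m over full span:
  y_2 = -wx(L³-2Lx²+x³)/(24EI) = -14·(6/5)·(6³-2·6·(6/5)²+(6/5)³)/(24·200000) = -5481/7812500 m
Load 3 — point force P=20 kN at a=18/5 m (b=L-a=12/5):
  y_3 = -Pbx(L²-b²-x²)/(6LEI)  [x≤a] = -20·(12/5)·(6/5)·(6²-(12/5)²-(6/5)²)/(6·6·200000) = -18/78125 m
Superposition: y = Σ y_i = -149517/195312500 m ≈ -0.000766 m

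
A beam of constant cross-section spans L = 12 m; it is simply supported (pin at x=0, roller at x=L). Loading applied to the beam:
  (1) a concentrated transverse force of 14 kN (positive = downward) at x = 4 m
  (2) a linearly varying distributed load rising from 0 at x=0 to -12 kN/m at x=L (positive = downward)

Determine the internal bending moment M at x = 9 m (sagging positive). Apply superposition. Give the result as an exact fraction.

Load 1 — point force P=14 kN at a=4 m (b=L-a=8):
  M_1 = Pa(L-x)/L  [x>a] = 14·4·(12-9)/12 = 14 kN·m
Load 2 — triangular load w₀=-12 kN/m (0→w₀ over full span):
  M_2 = w₀Lx/6 - w₀x³/(6L) = (-12)·12·9/6 - (-12)·9³/(6·12) = -189/2 kN·m
Superposition: M = Σ M_i = -161/2 kN·m ≈ -80.500000 kN·m

M(9) = -161/2 kN·m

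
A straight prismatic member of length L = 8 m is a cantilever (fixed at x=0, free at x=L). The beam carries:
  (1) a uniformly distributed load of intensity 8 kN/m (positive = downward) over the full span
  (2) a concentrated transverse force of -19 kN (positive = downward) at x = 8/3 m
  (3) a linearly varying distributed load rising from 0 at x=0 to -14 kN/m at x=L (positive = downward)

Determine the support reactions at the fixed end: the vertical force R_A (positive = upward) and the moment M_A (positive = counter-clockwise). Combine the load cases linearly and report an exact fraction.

Load 1 — uniform load w=8 kN/m over full span:
  R_A = wL = 8·8 = 64 kN
  M_A = wL²/2 = 8·8²/2 = 256 kN·m
Load 2 — point force P=-19 kN at a=8/3 m (b=L-a=16/3):
  R_A = P = (-19) = -19 kN
  M_A = Pa = (-19)·(8/3) = -152/3 kN·m
Load 3 — triangular load w₀=-14 kN/m (0→w₀ over full span):
  R_A = w₀L/2 = (-14)·8/2 = -56 kN
  M_A = w₀L²/3 = (-14)·8²/3 = -896/3 kN·m
Superposition: R_A = -11 kN, M_A = -280/3 kN·m

R_A = -11 kN, M_A = -280/3 kN·m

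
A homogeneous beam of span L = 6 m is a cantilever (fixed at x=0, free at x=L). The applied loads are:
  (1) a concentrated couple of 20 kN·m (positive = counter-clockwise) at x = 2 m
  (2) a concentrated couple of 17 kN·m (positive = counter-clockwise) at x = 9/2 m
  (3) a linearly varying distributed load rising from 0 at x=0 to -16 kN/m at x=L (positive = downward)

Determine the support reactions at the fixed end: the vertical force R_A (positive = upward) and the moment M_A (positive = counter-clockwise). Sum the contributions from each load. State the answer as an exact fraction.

Load 1 — applied couple M₀=20 kN·m at a=2 m (b=L-a=4):
  R_A = 0 kN
  M_A = -M₀ = -20 kN·m
Load 2 — applied couple M₀=17 kN·m at a=9/2 m (b=L-a=3/2):
  R_A = 0 kN
  M_A = -M₀ = -17 kN·m
Load 3 — triangular load w₀=-16 kN/m (0→w₀ over full span):
  R_A = w₀L/2 = (-16)·6/2 = -48 kN
  M_A = w₀L²/3 = (-16)·6²/3 = -192 kN·m
Superposition: R_A = -48 kN, M_A = -229 kN·m

R_A = -48 kN, M_A = -229 kN·m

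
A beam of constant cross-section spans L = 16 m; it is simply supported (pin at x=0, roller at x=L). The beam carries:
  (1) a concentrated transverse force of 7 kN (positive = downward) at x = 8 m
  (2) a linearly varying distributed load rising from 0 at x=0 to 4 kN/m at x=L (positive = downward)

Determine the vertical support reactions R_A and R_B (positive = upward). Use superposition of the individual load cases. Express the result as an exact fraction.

R_A = 85/6 kN, R_B = 149/6 kN

Load 1 — point force P=7 kN at a=8 m (b=L-a=8):
  R_A = Pb/L = 7·8/16 = 7/2 kN
  R_B = Pa/L = 7·8/16 = 7/2 kN
Load 2 — triangular load w₀=4 kN/m (0→w₀ over full span):
  R_A = w₀L/6 = 4·16/6 = 32/3 kN
  R_B = w₀L/3 = 4·16/3 = 64/3 kN
Superposition: R_A = 85/6 kN, R_B = 149/6 kN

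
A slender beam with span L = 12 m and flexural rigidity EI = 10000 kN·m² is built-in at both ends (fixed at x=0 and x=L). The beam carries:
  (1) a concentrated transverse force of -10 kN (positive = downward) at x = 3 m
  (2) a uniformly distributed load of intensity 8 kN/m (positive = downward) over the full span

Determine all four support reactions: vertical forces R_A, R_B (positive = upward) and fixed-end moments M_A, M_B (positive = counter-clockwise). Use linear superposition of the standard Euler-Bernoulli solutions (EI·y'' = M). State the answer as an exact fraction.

R_A = 633/16 kN, M_A = 633/8 kN·m, R_B = 743/16 kN, M_B = -723/8 kN·m

Load 1 — point force P=-10 kN at a=3 m (b=L-a=9):
  R_A = Pb²(3a+b)/L³ = (-10)·9²·(3·3+9)/12³ = -135/16 kN
  M_A = Pab²/L² = (-10)·3·9²/12² = -135/8 kN·m
  R_B = Pa²(a+3b)/L³ = (-10)·3²·(3+3·9)/12³ = -25/16 kN
  M_B = -Pa²b/L² = -(-10)·3²·9/12² = 45/8 kN·m
Load 2 — uniform load w=8 kN/m over full span:
  R_A = wL/2 = 8·12/2 = 48 kN
  M_A = wL²/12 = 8·12²/12 = 96 kN·m
  R_B = wL/2 = 8·12/2 = 48 kN
  M_B = -wL²/12 = -8·12²/12 = -96 kN·m
Superposition: R_A = 633/16 kN, M_A = 633/8 kN·m, R_B = 743/16 kN, M_B = -723/8 kN·m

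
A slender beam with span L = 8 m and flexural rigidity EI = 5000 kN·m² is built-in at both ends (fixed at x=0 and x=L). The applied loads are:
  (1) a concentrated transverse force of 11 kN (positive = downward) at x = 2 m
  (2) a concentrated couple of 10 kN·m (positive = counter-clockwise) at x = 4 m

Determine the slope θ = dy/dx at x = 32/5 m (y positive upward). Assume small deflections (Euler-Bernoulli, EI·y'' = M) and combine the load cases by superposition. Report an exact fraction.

Load 1 — point force P=11 kN at a=2 m (b=L-a=6):
  θ_1 = Pa²(L-x)(2bL-(3b+a)(L-x))/(2L³EI)  [x>a] = 11·2²·(8-(32/5))·(2·6·8-(3·6+2)·(8-(32/5)))/(2·8³·5000) = 11/12500 rad
Load 2 — applied couple M₀=10 kN·m at a=4 m (b=L-a=4):
  θ_2 = (R_Ax²/2 - M_Ax - M₀(x-a))/EI  [x>a] with R_A=15/8, M_A=5/2 = ((15/8)·(32/5)²/2 - (5/2)·(32/5) - 10·((32/5)-4))/5000 = -1/3125 rad
Superposition: θ = Σ θ_i = 7/12500 rad ≈ 0.000560 rad

θ(32/5) = 7/12500 rad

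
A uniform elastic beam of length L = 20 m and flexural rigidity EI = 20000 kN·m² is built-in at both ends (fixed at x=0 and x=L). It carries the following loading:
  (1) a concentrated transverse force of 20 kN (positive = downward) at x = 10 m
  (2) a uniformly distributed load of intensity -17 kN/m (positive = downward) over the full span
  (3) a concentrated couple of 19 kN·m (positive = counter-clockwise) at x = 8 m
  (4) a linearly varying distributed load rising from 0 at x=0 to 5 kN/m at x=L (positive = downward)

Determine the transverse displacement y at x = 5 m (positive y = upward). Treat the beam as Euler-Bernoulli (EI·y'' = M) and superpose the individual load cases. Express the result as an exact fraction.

Load 1 — point force P=20 kN at a=10 m (b=L-a=10):
  y_1 = -Pb²x²(3aL-(3a+b)x)/(6L³EI)  [x≤a] = -20·10²·5²·(3·10·20-(3·10+10)·5)/(6·20³·20000) = -1/48 m
Load 2 — uniform load w=-17 kN/m over full span:
  y_2 = -wx²(L-x)²/(24EI) = -(-17)·5²·(20-5)²/(24·20000) = 51/256 m
Load 3 — applied couple M₀=19 kN·m at a=8 m (b=L-a=12):
  y_3 = (R_Ax³/6 - M_Ax²/2)/EI  [x≤a] with R_A=171/125, M_A=57/25 = ((171/125)·5³/6 - (57/25)·5²/2)/20000 = 0 m
Load 4 — triangular load w₀=5 kN/m (0→w₀ over full span):
  y_4 = -w₀x²(L-x)²(x+2L)/(120LEI) = -5·5²·(20-5)²·(5+2·20)/(120·20·20000) = -27/1024 m
Superposition: y = Σ y_i = 467/3072 m ≈ 0.152018 m

y(5) = 467/3072 m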